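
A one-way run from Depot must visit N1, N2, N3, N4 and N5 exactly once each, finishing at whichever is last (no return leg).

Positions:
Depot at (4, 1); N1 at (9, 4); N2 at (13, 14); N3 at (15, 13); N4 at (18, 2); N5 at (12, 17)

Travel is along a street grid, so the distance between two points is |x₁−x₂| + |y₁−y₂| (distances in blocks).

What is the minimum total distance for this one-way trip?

Minimum one-way distance = 40 blocks.

There are 5! = 120 possible orderings.
Depot - N1 - N2 - N3 - N4 - N5: 8+14+3+14+21 = 60
Depot - N1 - N2 - N3 - N5 - N4: 8+14+3+7+21 = 53
Depot - N1 - N2 - N4 - N3 - N5: 8+14+17+14+7 = 60
Depot - N1 - N2 - N4 - N5 - N3: 8+14+17+21+7 = 67
Depot - N1 - N2 - N5 - N3 - N4: 8+14+4+7+14 = 47
Depot - N1 - N2 - N5 - N4 - N3: 8+14+4+21+14 = 61
Depot - N1 - N3 - N2 - N4 - N5: 8+15+3+17+21 = 64
Depot - N1 - N3 - N2 - N5 - N4: 8+15+3+4+21 = 51
Depot - N1 - N3 - N4 - N2 - N5: 8+15+14+17+4 = 58
Depot - N1 - N3 - N4 - N5 - N2: 8+15+14+21+4 = 62
Depot - N1 - N3 - N5 - N2 - N4: 8+15+7+4+17 = 51
Depot - N1 - N3 - N5 - N4 - N2: 8+15+7+21+17 = 68
Depot - N1 - N4 - N2 - N3 - N5: 8+11+17+3+7 = 46
Depot - N1 - N4 - N2 - N5 - N3: 8+11+17+4+7 = 47
… (106 more)
Depot - N1 - N4 - N3 - N2 - N5: 8+11+14+3+4 = 40  ← best
The minimum is 40.
One shortest path: Depot → N1 → N4 → N3 → N2 → N5.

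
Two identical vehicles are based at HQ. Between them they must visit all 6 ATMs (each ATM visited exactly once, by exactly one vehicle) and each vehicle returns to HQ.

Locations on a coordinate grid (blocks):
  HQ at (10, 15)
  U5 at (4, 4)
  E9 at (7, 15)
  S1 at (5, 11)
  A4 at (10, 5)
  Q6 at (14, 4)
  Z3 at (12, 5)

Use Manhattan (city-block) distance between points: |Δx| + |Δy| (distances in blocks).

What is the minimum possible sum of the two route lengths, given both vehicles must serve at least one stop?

Minimum combined distance: 48 blocks.

There are 2^5 − 1 = 31 ways to divide the 6 stops into two non-empty groups. For each, the best each vehicle can do is its own shortest tour through its group:
  {U5} + {E9, S1, A4, Q6, Z3}: 34 + 40 = 74
  {E9} + {U5, S1, A4, Q6, Z3}: 6 + 42 = 48
  {U5, E9} + {S1, A4, Q6, Z3}: 34 + 40 = 74
  {S1} + {U5, E9, A4, Q6, Z3}: 18 + 42 = 60
  {U5, S1} + {E9, A4, Q6, Z3}: 34 + 36 = 70
  {E9, S1} + {U5, A4, Q6, Z3}: 18 + 42 = 60
  … (31 splits in total)
Best: vehicle 1 HQ → E9 → HQ = 6; vehicle 2 HQ → S1 → U5 → Q6 → Z3 → A4 → HQ = 42; combined 48.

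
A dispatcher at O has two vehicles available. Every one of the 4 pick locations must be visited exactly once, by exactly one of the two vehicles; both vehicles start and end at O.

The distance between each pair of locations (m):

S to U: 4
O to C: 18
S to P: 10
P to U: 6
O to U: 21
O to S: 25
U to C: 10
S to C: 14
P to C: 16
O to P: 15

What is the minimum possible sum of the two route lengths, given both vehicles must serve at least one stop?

Minimum combined distance: 86 m.

Check every non-empty split of the stops between the two vehicles; for each half take its own optimal tour:
  {S} + {P, U, C}: 50 + 49 = 99
  {P} + {S, U, C}: 30 + 57 = 87
  {S, P} + {U, C}: 50 + 49 = 99
  {U} + {S, P, C}: 42 + 57 = 99
  {S, U} + {P, C}: 50 + 49 = 99
  {P, U} + {S, C}: 42 + 57 = 99
  … (7 splits in total)
  {S, P, U} + {C}: 50 + 36 = 86  ← best
Best: vehicle 1 O → S → U → P → O = 50; vehicle 2 O → C → O = 36; combined 86.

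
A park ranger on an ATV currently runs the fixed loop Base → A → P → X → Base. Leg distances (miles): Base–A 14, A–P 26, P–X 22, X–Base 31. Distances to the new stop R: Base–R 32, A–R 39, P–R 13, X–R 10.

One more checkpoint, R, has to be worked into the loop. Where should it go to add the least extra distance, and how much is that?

Insertion cost between consecutive stops i–j is d(i,R) + d(R,j) − d(i,j):
  between Base and A: 32 + 39 − 14 = 57
  between A and P: 39 + 13 − 26 = 26
  between P and X: 13 + 10 − 22 = 1
  between X and Base: 10 + 32 − 31 = 11
Cheapest insertion is between P and X, adding 1.
New total = 93 + 1 = 94.

Adding 1 miles by placing R on the P–X leg.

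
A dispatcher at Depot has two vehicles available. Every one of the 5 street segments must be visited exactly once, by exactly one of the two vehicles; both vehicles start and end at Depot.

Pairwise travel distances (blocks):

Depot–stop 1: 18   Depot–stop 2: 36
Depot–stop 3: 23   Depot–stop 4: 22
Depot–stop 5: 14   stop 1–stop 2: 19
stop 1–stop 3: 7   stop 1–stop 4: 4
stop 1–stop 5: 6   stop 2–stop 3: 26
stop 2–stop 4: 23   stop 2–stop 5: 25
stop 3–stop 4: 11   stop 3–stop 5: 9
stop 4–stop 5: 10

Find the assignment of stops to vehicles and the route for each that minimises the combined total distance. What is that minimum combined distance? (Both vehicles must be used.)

Try each way of splitting the stops between the two vehicles (each non-empty) and, for each split, find the best tour for each vehicle:
  {stop 1} + {stop 2, stop 3, stop 4, stop 5}: 36 + 93 = 129
  {stop 2} + {stop 1, stop 3, stop 4, stop 5}: 72 + 56 = 128
  {stop 1, stop 2} + {stop 3, stop 4, stop 5}: 73 + 56 = 129
  {stop 3} + {stop 1, stop 2, stop 4, stop 5}: 46 + 83 = 129
  {stop 1, stop 3} + {stop 2, stop 4, stop 5}: 48 + 83 = 131
  {stop 2, stop 3} + {stop 1, stop 4, stop 5}: 85 + 46 = 131
  … (15 splits in total)
  {stop 1, stop 2, stop 3, stop 4} + {stop 5}: 93 + 28 = 121  ← best
Best: vehicle 1 Depot → stop 2 → stop 1 → stop 4 → stop 3 → Depot = 93; vehicle 2 Depot → stop 5 → Depot = 28; combined 121.

121 blocks — the smallest possible combined total.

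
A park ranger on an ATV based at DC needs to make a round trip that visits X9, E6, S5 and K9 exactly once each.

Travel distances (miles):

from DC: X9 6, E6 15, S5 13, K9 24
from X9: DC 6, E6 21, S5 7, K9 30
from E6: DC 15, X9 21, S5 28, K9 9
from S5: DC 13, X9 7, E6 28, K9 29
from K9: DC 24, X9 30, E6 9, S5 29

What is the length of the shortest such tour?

With 4 stops there are 4!/2 = 12 distinct round trips (a route and its reverse cost the same).
DC-X9-E6-S5-K9-DC: 6+21+28+29+24 = 108
DC-X9-E6-K9-S5-DC: 6+21+9+29+13 = 78
DC-X9-S5-E6-K9-DC: 6+7+28+9+24 = 74
DC-X9-S5-K9-E6-DC: 6+7+29+9+15 = 66
DC-X9-K9-E6-S5-DC: 6+30+9+28+13 = 86
DC-X9-K9-S5-E6-DC: 6+30+29+28+15 = 108
DC-E6-X9-S5-K9-DC: 15+21+7+29+24 = 96
DC-E6-X9-K9-S5-DC: 15+21+30+29+13 = 108
DC-E6-S5-X9-K9-DC: 15+28+7+30+24 = 104
DC-E6-K9-X9-S5-DC: 15+9+30+7+13 = 74
DC-S5-X9-E6-K9-DC: 13+7+21+9+24 = 74
DC-S5-E6-X9-K9-DC: 13+28+21+30+24 = 116
The minimum is 66.
One optimal route: DC → X9 → S5 → K9 → E6 → DC (or its reverse).

Shortest round trip = 66 miles.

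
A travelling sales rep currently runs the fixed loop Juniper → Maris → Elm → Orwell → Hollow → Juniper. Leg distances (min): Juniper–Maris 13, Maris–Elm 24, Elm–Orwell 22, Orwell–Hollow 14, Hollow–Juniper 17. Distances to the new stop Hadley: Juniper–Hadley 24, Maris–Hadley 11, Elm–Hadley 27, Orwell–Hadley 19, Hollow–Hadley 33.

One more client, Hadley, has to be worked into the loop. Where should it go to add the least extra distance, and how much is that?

Insertion cost between consecutive stops i–j is d(i,Hadley) + d(Hadley,j) − d(i,j):
  between Juniper and Maris: 24 + 11 − 13 = 22
  between Maris and Elm: 11 + 27 − 24 = 14
  between Elm and Orwell: 27 + 19 − 22 = 24
  between Orwell and Hollow: 19 + 33 − 14 = 38
  between Hollow and Juniper: 33 + 24 − 17 = 40
Cheapest insertion is between Maris and Elm, adding 14.
New total = 90 + 14 = 104.

Adding 14 min by placing Hadley on the Maris–Elm leg.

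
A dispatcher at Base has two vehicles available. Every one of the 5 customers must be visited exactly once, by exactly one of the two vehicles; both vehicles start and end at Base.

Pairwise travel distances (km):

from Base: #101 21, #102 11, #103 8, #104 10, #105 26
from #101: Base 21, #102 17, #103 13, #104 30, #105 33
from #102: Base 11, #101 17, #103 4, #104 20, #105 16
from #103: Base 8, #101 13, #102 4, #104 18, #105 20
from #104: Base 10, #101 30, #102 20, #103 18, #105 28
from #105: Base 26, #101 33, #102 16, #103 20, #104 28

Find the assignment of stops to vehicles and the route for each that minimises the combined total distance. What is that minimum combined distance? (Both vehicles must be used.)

Minimum combined distance: 100 km.

Try each way of splitting the stops between the two vehicles (each non-empty) and, for each split, find the best tour for each vehicle:
  {#101} + {#102, #103, #104, #105}: 42 + 66 = 108
  {#102} + {#101, #103, #104, #105}: 22 + 92 = 114
  {#101, #102} + {#103, #104, #105}: 49 + 66 = 115
  {#103} + {#101, #102, #104, #105}: 16 + 92 = 108
  {#101, #103} + {#102, #104, #105}: 42 + 65 = 107
  {#102, #103} + {#101, #104, #105}: 23 + 92 = 115
  … (15 splits in total)
  {#104} + {#101, #102, #103, #105}: 20 + 80 = 100  ← best
Best: vehicle 1 Base → #104 → Base = 20; vehicle 2 Base → #101 → #103 → #102 → #105 → Base = 80; combined 100.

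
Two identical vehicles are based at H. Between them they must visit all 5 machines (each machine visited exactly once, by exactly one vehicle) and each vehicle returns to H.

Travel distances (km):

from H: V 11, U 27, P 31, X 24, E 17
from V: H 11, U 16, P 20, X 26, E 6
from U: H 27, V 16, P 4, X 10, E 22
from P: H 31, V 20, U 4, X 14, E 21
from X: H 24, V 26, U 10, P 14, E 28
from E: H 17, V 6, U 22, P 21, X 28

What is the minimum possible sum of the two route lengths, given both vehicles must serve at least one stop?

There are 2^4 − 1 = 15 ways to divide the 5 stops into two non-empty groups. For each, the best each vehicle can do is its own shortest tour through its group:
  {V} + {U, P, X, E}: 22 + 76 = 98
  {U} + {V, P, X, E}: 54 + 76 = 130
  {V, U} + {P, X, E}: 54 + 76 = 130
  {P} + {V, U, X, E}: 62 + 73 = 135
  {V, P} + {U, X, E}: 62 + 73 = 135
  {U, P} + {V, X, E}: 62 + 69 = 131
  … (15 splits in total)
Best: vehicle 1 H → V → H = 22; vehicle 2 H → X → U → P → E → H = 76; combined 98.

98 km — the smallest possible combined total.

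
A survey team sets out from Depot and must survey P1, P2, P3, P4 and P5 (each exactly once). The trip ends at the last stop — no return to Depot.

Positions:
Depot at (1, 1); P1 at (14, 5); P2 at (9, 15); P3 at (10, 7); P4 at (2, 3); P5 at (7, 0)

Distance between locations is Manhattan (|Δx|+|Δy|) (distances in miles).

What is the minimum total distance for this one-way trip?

There are 5! = 120 possible orderings.
Depot → P1 → P2 → P3 → P4 → P5: 17+15+9+12+8 = 61
Depot → P1 → P2 → P3 → P5 → P4: 17+15+9+10+8 = 59
Depot → P1 → P2 → P4 → P3 → P5: 17+15+19+12+10 = 73
Depot → P1 → P2 → P4 → P5 → P3: 17+15+19+8+10 = 69
Depot → P1 → P2 → P5 → P3 → P4: 17+15+17+10+12 = 71
Depot → P1 → P2 → P5 → P4 → P3: 17+15+17+8+12 = 69
Depot → P1 → P3 → P2 → P4 → P5: 17+6+9+19+8 = 59
Depot → P1 → P3 → P2 → P5 → P4: 17+6+9+17+8 = 57
Depot → P1 → P3 → P4 → P2 → P5: 17+6+12+19+17 = 71
Depot → P1 → P3 → P4 → P5 → P2: 17+6+12+8+17 = 60
Depot → P1 → P3 → P5 → P2 → P4: 17+6+10+17+19 = 69
Depot → P1 → P3 → P5 → P4 → P2: 17+6+10+8+19 = 60
Depot → P1 → P4 → P2 → P3 → P5: 17+14+19+9+10 = 69
Depot → P1 → P4 → P2 → P5 → P3: 17+14+19+17+10 = 77
… (106 more)
Depot → P4 → P5 → P1 → P3 → P2: 3+8+12+6+9 = 38  ← best
The minimum is 38.
One shortest path: Depot → P4 → P5 → P1 → P3 → P2.

Minimum one-way distance = 38 miles.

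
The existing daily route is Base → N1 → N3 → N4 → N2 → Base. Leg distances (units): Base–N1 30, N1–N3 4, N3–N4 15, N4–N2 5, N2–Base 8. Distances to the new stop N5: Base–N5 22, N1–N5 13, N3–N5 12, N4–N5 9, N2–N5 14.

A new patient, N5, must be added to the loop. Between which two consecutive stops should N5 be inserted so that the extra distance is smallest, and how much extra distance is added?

Minimum extra distance: 5, inserting N5 between Base and N1.

Insertion cost between consecutive stops i–j is d(i,N5) + d(N5,j) − d(i,j):
  between Base and N1: 22 + 13 − 30 = 5
  between N1 and N3: 13 + 12 − 4 = 21
  between N3 and N4: 12 + 9 − 15 = 6
  between N4 and N2: 9 + 14 − 5 = 18
  between N2 and Base: 14 + 22 − 8 = 28
Cheapest insertion is between Base and N1, adding 5.
New total = 62 + 5 = 67.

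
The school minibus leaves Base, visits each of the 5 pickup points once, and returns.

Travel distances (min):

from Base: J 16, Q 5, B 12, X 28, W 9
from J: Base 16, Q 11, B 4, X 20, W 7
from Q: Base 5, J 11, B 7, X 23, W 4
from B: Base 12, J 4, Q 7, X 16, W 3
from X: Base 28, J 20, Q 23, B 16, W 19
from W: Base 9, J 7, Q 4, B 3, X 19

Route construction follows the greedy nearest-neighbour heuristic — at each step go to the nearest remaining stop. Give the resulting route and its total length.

From Base: distances to unvisited — Q=5, W=9, B=12, J=16, X=28. Nearest is Q (5).
From Q: distances to unvisited — W=4, B=7, J=11, X=23. Nearest is W (4).
From W: distances to unvisited — B=3, J=7, X=19. Nearest is B (3).
From B: distances to unvisited — J=4, X=16. Nearest is J (4).
From J: distances to unvisited — X=20. Nearest is X (20).
Return X→Base: 28.
Total = 5 + 4 + 3 + 4 + 20 + 28 = 64.

Total distance 64 min via the nearest-neighbour route Base → Q → W → B → J → X → Base.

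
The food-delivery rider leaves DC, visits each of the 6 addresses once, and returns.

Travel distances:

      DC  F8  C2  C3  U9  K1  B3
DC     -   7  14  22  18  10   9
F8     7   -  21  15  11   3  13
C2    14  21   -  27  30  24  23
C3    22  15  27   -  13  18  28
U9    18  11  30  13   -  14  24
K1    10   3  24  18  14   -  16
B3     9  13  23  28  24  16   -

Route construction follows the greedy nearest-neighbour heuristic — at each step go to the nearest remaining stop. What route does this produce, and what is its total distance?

From DC: distances to unvisited — F8=7, B3=9, K1=10, C2=14, U9=18, C3=22. Nearest is F8 (7).
From F8: distances to unvisited — K1=3, U9=11, B3=13, C3=15, C2=21. Nearest is K1 (3).
From K1: distances to unvisited — U9=14, B3=16, C3=18, C2=24. Nearest is U9 (14).
From U9: distances to unvisited — C3=13, B3=24, C2=30. Nearest is C3 (13).
From C3: distances to unvisited — C2=27, B3=28. Nearest is C2 (27).
From C2: distances to unvisited — B3=23. Nearest is B3 (23).
Return B3→DC: 9.
Total = 7 + 3 + 14 + 13 + 27 + 23 + 9 = 96.

96 along DC → F8 → K1 → U9 → C3 → C2 → B3 → DC.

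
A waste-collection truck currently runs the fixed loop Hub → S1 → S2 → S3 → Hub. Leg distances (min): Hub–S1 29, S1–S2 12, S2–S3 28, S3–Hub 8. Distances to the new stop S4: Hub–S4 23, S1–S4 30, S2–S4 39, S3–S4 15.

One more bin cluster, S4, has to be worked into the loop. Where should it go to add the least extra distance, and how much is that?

Insertion cost between consecutive stops i–j is d(i,S4) + d(S4,j) − d(i,j):
  between Hub and S1: 23 + 30 − 29 = 24
  between S1 and S2: 30 + 39 − 12 = 57
  between S2 and S3: 39 + 15 − 28 = 26
  between S3 and Hub: 15 + 23 − 8 = 30
Cheapest insertion is between Hub and S1, adding 24.
New total = 77 + 24 = 101.

+24 min — insert S4 between Hub and S1.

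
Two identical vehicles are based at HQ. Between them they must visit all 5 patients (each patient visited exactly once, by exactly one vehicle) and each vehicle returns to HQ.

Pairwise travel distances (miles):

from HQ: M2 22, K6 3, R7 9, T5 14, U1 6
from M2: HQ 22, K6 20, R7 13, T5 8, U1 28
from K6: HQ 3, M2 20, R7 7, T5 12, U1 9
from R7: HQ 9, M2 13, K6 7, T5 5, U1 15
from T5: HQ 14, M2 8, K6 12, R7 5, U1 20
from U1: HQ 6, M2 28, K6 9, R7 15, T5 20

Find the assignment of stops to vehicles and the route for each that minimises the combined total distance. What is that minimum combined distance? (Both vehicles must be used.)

Try each way of splitting the stops between the two vehicles (each non-empty) and, for each split, find the best tour for each vehicle:
  {M2} + {K6, R7, T5, U1}: 44 + 41 = 85
  {K6} + {M2, R7, T5, U1}: 6 + 56 = 62
  {M2, K6} + {R7, T5, U1}: 45 + 40 = 85
  {R7} + {M2, K6, T5, U1}: 18 + 57 = 75
  {M2, R7} + {K6, T5, U1}: 44 + 41 = 85
  {K6, R7} + {M2, T5, U1}: 19 + 56 = 75
  … (15 splits in total)
  {M2, K6, R7, T5} + {U1}: 45 + 12 = 57  ← best
Best: vehicle 1 HQ → M2 → T5 → R7 → K6 → HQ = 45; vehicle 2 HQ → U1 → HQ = 12; combined 57.

57 miles — the smallest possible combined total.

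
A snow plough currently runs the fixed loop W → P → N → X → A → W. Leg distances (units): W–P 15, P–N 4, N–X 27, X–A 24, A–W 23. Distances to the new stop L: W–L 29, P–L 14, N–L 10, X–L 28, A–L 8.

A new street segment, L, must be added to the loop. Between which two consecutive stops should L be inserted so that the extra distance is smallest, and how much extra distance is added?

Insertion cost between consecutive stops i–j is d(i,L) + d(L,j) − d(i,j):
  between W and P: 29 + 14 − 15 = 28
  between P and N: 14 + 10 − 4 = 20
  between N and X: 10 + 28 − 27 = 11
  between X and A: 28 + 8 − 24 = 12
  between A and W: 8 + 29 − 23 = 14
Cheapest insertion is between N and X, adding 11.
New total = 93 + 11 = 104.

+11 — insert L between N and X.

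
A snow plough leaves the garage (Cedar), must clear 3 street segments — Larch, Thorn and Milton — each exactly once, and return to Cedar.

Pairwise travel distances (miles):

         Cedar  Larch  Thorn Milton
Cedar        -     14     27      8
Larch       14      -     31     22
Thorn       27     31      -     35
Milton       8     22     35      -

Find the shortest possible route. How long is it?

Cedar - Larch - Thorn - Milton - Cedar: 14+31+35+8 = 88
Cedar - Larch - Milton - Thorn - Cedar: 14+22+35+27 = 98
Cedar - Thorn - Larch - Milton - Cedar: 27+31+22+8 = 88
The minimum is 88.
One optimal route: Cedar → Larch → Thorn → Milton → Cedar (or its reverse).

88 miles — the shortest possible round trip.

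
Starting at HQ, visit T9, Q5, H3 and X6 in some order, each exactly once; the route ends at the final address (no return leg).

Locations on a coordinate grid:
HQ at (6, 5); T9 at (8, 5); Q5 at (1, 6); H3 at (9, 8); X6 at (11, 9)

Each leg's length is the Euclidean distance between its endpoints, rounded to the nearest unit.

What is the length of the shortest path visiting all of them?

There are 4! = 24 possible orderings.
HQ - T9 - Q5 - H3 - X6: 2+7+8+2 = 19
HQ - T9 - Q5 - X6 - H3: 2+7+10+2 = 21
HQ - T9 - H3 - Q5 - X6: 2+3+8+10 = 23
HQ - T9 - H3 - X6 - Q5: 2+3+2+10 = 17
HQ - T9 - X6 - Q5 - H3: 2+5+10+8 = 25
HQ - T9 - X6 - H3 - Q5: 2+5+2+8 = 17
HQ - Q5 - T9 - H3 - X6: 5+7+3+2 = 17
HQ - Q5 - T9 - X6 - H3: 5+7+5+2 = 19
HQ - Q5 - H3 - T9 - X6: 5+8+3+5 = 21
HQ - Q5 - H3 - X6 - T9: 5+8+2+5 = 20
HQ - Q5 - X6 - T9 - H3: 5+10+5+3 = 23
HQ - Q5 - X6 - H3 - T9: 5+10+2+3 = 20
HQ - H3 - T9 - Q5 - X6: 4+3+7+10 = 24
HQ - H3 - T9 - X6 - Q5: 4+3+5+10 = 22
… (10 more)
The minimum is 17.
One shortest path: HQ → T9 → H3 → X6 → Q5.

Minimum one-way distance = 17.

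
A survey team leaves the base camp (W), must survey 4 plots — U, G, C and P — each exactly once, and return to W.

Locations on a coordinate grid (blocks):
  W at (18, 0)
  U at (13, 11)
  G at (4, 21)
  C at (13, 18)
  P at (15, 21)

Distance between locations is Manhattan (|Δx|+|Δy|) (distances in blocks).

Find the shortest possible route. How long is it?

With 4 stops there are 4!/2 = 12 distinct round trips (a route and its reverse cost the same).
W → U → G → C → P → W: 16+19+12+5+24 = 76
W → U → G → P → C → W: 16+19+11+5+23 = 74
W → U → C → G → P → W: 16+7+12+11+24 = 70
W → U → C → P → G → W: 16+7+5+11+35 = 74
W → U → P → G → C → W: 16+12+11+12+23 = 74
W → U → P → C → G → W: 16+12+5+12+35 = 80
W → G → U → C → P → W: 35+19+7+5+24 = 90
W → G → U → P → C → W: 35+19+12+5+23 = 94
W → G → C → U → P → W: 35+12+7+12+24 = 90
W → G → P → U → C → W: 35+11+12+7+23 = 88
W → C → U → G → P → W: 23+7+19+11+24 = 84
W → C → G → U → P → W: 23+12+19+12+24 = 90
The minimum is 70.
One optimal route: W → U → C → G → P → W (or its reverse).

Shortest round trip = 70 blocks.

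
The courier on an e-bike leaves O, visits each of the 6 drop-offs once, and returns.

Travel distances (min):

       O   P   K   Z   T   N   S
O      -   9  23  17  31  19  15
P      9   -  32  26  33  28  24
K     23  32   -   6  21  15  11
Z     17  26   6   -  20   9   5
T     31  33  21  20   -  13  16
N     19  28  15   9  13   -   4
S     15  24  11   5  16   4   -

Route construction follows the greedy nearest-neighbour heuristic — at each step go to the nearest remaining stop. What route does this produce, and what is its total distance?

From O: distances to unvisited — P=9, S=15, Z=17, N=19, K=23, T=31. Nearest is P (9).
From P: distances to unvisited — S=24, Z=26, N=28, K=32, T=33. Nearest is S (24).
From S: distances to unvisited — N=4, Z=5, K=11, T=16. Nearest is N (4).
From N: distances to unvisited — Z=9, T=13, K=15. Nearest is Z (9).
From Z: distances to unvisited — K=6, T=20. Nearest is K (6).
From K: distances to unvisited — T=21. Nearest is T (21).
Return T→O: 31.
Total = 9 + 24 + 4 + 9 + 6 + 21 + 31 = 104.

Nearest-neighbour total = 104 min; route O → P → S → N → Z → K → T → O.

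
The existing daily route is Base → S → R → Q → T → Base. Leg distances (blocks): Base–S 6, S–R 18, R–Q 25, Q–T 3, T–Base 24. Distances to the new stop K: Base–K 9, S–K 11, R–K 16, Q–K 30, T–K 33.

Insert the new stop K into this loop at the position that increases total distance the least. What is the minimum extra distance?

Insertion cost between consecutive stops i–j is d(i,K) + d(K,j) − d(i,j):
  between Base and S: 9 + 11 − 6 = 14
  between S and R: 11 + 16 − 18 = 9
  between R and Q: 16 + 30 − 25 = 21
  between Q and T: 30 + 33 − 3 = 60
  between T and Base: 33 + 9 − 24 = 18
Cheapest insertion is between S and R, adding 9.
New total = 76 + 9 = 85.

Adding 9 blocks by placing K on the S–R leg.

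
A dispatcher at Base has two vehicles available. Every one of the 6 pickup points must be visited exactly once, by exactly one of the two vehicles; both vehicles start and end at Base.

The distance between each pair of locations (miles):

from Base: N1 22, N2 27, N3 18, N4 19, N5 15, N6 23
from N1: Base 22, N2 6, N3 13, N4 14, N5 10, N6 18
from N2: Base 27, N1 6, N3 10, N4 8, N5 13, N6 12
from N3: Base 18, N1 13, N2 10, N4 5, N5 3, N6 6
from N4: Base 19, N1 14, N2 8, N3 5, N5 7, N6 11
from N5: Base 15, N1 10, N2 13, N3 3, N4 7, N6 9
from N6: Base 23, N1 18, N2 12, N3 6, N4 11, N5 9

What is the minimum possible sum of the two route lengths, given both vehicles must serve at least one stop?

Minimum combined distance: 100 miles.

Check every non-empty split of the stops between the two vehicles; for each half take its own optimal tour:
  {N1} + {N2, N3, N4, N5, N6}: 44 + 63 = 107
  {N2} + {N1, N3, N4, N5, N6}: 54 + 71 = 125
  {N1, N2} + {N3, N4, N5, N6}: 55 + 54 = 109
  {N3} + {N1, N2, N4, N5, N6}: 36 + 71 = 107
  {N1, N3} + {N2, N4, N5, N6}: 53 + 63 = 116
  {N2, N3} + {N1, N4, N5, N6}: 55 + 71 = 126
  … (31 splits in total)
  {N5} + {N1, N2, N3, N4, N6}: 30 + 70 = 100  ← best
Best: vehicle 1 Base → N5 → Base = 30; vehicle 2 Base → N1 → N2 → N4 → N3 → N6 → Base = 70; combined 100.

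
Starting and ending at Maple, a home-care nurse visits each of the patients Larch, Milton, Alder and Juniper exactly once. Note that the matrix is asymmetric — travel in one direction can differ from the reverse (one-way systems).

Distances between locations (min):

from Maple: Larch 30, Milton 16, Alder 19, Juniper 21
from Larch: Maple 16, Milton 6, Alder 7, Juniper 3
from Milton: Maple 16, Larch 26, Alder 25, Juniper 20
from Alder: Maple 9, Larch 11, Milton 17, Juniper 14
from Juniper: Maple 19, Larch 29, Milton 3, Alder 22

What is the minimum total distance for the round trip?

52 min — the shortest possible round trip.

Maple→Larch→Milton→Alder→Juniper→Maple: 30+6+25+14+19 = 94
Maple→Larch→Milton→Juniper→Alder→Maple: 30+6+20+22+9 = 87
Maple→Larch→Alder→Milton→Juniper→Maple: 30+7+17+20+19 = 93
Maple→Larch→Alder→Juniper→Milton→Maple: 30+7+14+3+16 = 70
Maple→Larch→Juniper→Milton→Alder→Maple: 30+3+3+25+9 = 70
Maple→Larch→Juniper→Alder→Milton→Maple: 30+3+22+17+16 = 88
Maple→Milton→Larch→Alder→Juniper→Maple: 16+26+7+14+19 = 82
Maple→Milton→Larch→Juniper→Alder→Maple: 16+26+3+22+9 = 76
Maple→Milton→Alder→Larch→Juniper→Maple: 16+25+11+3+19 = 74
Maple→Milton→Alder→Juniper→Larch→Maple: 16+25+14+29+16 = 100
Maple→Milton→Juniper→Larch→Alder→Maple: 16+20+29+7+9 = 81
Maple→Milton→Juniper→Alder→Larch→Maple: 16+20+22+11+16 = 85
Maple→Alder→Larch→Milton→Juniper→Maple: 19+11+6+20+19 = 75
Maple→Alder→Larch→Juniper→Milton→Maple: 19+11+3+3+16 = 52
… (10 more)
The minimum is 52.
One optimal route: Maple → Alder → Larch → Juniper → Milton → Maple.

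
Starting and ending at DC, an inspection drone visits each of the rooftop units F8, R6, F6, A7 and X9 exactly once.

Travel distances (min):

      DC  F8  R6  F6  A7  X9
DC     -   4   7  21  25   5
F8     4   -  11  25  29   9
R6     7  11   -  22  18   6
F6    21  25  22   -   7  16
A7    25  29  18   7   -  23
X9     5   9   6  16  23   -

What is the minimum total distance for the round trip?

61 min — the shortest possible round trip.

DC → F8 → R6 → F6 → A7 → X9 → DC: 4+11+22+7+23+5 = 72
DC → F8 → R6 → F6 → X9 → A7 → DC: 4+11+22+16+23+25 = 101
DC → F8 → R6 → A7 → F6 → X9 → DC: 4+11+18+7+16+5 = 61
DC → F8 → R6 → A7 → X9 → F6 → DC: 4+11+18+23+16+21 = 93
DC → F8 → R6 → X9 → F6 → A7 → DC: 4+11+6+16+7+25 = 69
DC → F8 → R6 → X9 → A7 → F6 → DC: 4+11+6+23+7+21 = 72
DC → F8 → F6 → R6 → A7 → X9 → DC: 4+25+22+18+23+5 = 97
DC → F8 → F6 → R6 → X9 → A7 → DC: 4+25+22+6+23+25 = 105
DC → F8 → F6 → A7 → R6 → X9 → DC: 4+25+7+18+6+5 = 65
DC → F8 → F6 → A7 → X9 → R6 → DC: 4+25+7+23+6+7 = 72
DC → F8 → F6 → X9 → R6 → A7 → DC: 4+25+16+6+18+25 = 94
DC → F8 → F6 → X9 → A7 → R6 → DC: 4+25+16+23+18+7 = 93
DC → F8 → A7 → R6 → F6 → X9 → DC: 4+29+18+22+16+5 = 94
DC → F8 → A7 → R6 → X9 → F6 → DC: 4+29+18+6+16+21 = 94
… (46 more)
The minimum is 61.
One optimal route: DC → F8 → R6 → A7 → F6 → X9 → DC (or its reverse).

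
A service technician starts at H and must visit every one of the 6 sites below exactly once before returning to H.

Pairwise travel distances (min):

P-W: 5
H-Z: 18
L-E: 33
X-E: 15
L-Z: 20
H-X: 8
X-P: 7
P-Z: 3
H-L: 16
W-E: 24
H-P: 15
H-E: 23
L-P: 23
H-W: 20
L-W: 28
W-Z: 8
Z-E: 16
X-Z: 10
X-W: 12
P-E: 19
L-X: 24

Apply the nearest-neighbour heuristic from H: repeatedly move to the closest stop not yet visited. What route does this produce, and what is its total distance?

Total distance 99 min via the nearest-neighbour route H → X → P → Z → W → E → L → H.

H → [X:8 / P:15 / L:16 / Z:18 / W:20 / E:23] → X (8)
X → [P:7 / Z:10 / W:12 / E:15 / L:24] → P (7)
P → [Z:3 / W:5 / E:19 / L:23] → Z (3)
Z → [W:8 / E:16 / L:20] → W (8)
W → [E:24 / L:28] → E (24)
E → [L:33] → L (33)
Return L→H: 16.
Total = 8 + 7 + 3 + 8 + 24 + 33 + 16 = 99.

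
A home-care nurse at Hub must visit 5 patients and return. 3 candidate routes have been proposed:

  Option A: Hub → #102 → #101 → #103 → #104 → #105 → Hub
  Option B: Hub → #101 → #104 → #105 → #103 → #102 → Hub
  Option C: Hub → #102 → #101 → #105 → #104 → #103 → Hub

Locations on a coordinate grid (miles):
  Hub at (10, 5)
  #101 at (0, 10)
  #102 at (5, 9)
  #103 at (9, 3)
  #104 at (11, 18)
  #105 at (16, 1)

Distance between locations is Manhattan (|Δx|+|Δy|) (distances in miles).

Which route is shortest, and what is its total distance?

Shortest is Option A, total 80 miles.

Option A: 9 + 6 + 16 + 17 + 22 + 10 = 80
Option B: 15 + 19 + 22 + 9 + 10 + 9 = 84
Option C: 9 + 6 + 25 + 22 + 17 + 3 = 82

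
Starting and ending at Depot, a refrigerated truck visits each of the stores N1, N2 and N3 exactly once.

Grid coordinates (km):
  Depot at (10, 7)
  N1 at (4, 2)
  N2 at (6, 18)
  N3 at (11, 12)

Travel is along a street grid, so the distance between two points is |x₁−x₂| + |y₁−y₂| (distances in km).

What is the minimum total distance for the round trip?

Minimum total distance: 46 km.

With 3 stops there are 3!/2 = 3 distinct round trips (a route and its reverse cost the same).
Depot → N1 → N2 → N3 → Depot: 11+18+11+6 = 46
Depot → N1 → N3 → N2 → Depot: 11+17+11+15 = 54
Depot → N2 → N1 → N3 → Depot: 15+18+17+6 = 56
The minimum is 46.
One optimal route: Depot → N1 → N2 → N3 → Depot (or its reverse).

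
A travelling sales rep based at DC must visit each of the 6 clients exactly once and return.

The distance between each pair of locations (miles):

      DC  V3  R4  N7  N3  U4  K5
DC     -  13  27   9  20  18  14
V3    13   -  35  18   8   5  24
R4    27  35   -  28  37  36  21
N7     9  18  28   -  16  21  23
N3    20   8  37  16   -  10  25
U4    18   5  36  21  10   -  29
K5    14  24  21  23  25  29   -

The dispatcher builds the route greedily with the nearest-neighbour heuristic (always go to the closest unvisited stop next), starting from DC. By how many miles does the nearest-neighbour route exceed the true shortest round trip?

The nearest-neighbour route is 8 miles longer than optimal.

DC: N7=9, V3=13, K5=14, U4=18, N3=20, R4=27 ⇒ N7
N7: N3=16, V3=18, U4=21, K5=23, R4=28 ⇒ N3
N3: V3=8, U4=10, K5=25, R4=37 ⇒ V3
V3: U4=5, K5=24, R4=35 ⇒ U4
U4: K5=29, R4=36 ⇒ K5
K5: R4=21 ⇒ R4
NN route DC → N7 → N3 → V3 → U4 → K5 → R4 → DC costs 115.
Optimal: DC → V3 → U4 → N3 → N7 → R4 → K5 → DC costs 107 (by enumerating all 360 distinct tours).
Excess = 115 − 107 = 8.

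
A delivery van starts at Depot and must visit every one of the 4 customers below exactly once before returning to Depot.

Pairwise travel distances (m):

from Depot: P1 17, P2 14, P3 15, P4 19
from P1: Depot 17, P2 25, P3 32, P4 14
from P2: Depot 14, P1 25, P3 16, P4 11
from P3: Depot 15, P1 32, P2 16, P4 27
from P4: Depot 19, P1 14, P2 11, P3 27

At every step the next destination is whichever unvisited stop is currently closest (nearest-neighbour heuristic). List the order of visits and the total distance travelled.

From Depot: distances to unvisited — P2=14, P3=15, P1=17, P4=19. Nearest is P2 (14).
From P2: distances to unvisited — P4=11, P3=16, P1=25. Nearest is P4 (11).
From P4: distances to unvisited — P1=14, P3=27. Nearest is P1 (14).
From P1: distances to unvisited — P3=32. Nearest is P3 (32).
Return P3→Depot: 15.
Total = 14 + 11 + 14 + 32 + 15 = 86.

Total distance 86 m via the nearest-neighbour route Depot → P2 → P4 → P1 → P3 → Depot.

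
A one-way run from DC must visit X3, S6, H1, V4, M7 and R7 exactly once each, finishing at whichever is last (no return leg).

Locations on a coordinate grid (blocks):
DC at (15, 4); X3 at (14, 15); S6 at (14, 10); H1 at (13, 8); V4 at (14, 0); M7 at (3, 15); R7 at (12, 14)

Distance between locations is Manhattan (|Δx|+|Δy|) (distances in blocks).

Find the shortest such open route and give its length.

35 blocks — the minimum one-way total.

There are 6! = 720 possible orderings.
DC→X3→S6→H1→V4→M7→R7: 12+5+3+9+26+10 = 65
DC→X3→S6→H1→V4→R7→M7: 12+5+3+9+16+10 = 55
DC→X3→S6→H1→M7→V4→R7: 12+5+3+17+26+16 = 79
DC→X3→S6→H1→M7→R7→V4: 12+5+3+17+10+16 = 63
DC→X3→S6→H1→R7→V4→M7: 12+5+3+7+16+26 = 69
DC→X3→S6→H1→R7→M7→V4: 12+5+3+7+10+26 = 63
DC→X3→S6→V4→H1→M7→R7: 12+5+10+9+17+10 = 63
DC→X3→S6→V4→H1→R7→M7: 12+5+10+9+7+10 = 53
… (712 more)
DC→V4→H1→S6→X3→R7→M7: 5+9+3+5+3+10 = 35  ← best
The minimum is 35.
One shortest path: DC → V4 → H1 → S6 → X3 → R7 → M7.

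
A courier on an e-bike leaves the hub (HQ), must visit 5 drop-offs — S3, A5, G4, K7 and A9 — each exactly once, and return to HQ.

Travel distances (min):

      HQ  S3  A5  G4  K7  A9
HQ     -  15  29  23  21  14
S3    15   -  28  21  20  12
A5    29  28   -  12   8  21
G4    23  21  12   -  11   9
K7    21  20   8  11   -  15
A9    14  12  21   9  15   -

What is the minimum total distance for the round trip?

Shortest round trip = 77 min.

HQ - S3 - A5 - G4 - K7 - A9 - HQ: 15+28+12+11+15+14 = 95
HQ - S3 - A5 - G4 - A9 - K7 - HQ: 15+28+12+9+15+21 = 100
HQ - S3 - A5 - K7 - G4 - A9 - HQ: 15+28+8+11+9+14 = 85
HQ - S3 - A5 - K7 - A9 - G4 - HQ: 15+28+8+15+9+23 = 98
HQ - S3 - A5 - A9 - G4 - K7 - HQ: 15+28+21+9+11+21 = 105
HQ - S3 - A5 - A9 - K7 - G4 - HQ: 15+28+21+15+11+23 = 113
HQ - S3 - G4 - A5 - K7 - A9 - HQ: 15+21+12+8+15+14 = 85
HQ - S3 - G4 - A5 - A9 - K7 - HQ: 15+21+12+21+15+21 = 105
HQ - S3 - G4 - K7 - A5 - A9 - HQ: 15+21+11+8+21+14 = 90
HQ - S3 - G4 - K7 - A9 - A5 - HQ: 15+21+11+15+21+29 = 112
HQ - S3 - G4 - A9 - A5 - K7 - HQ: 15+21+9+21+8+21 = 95
HQ - S3 - G4 - A9 - K7 - A5 - HQ: 15+21+9+15+8+29 = 97
HQ - S3 - K7 - A5 - G4 - A9 - HQ: 15+20+8+12+9+14 = 78
HQ - S3 - K7 - A5 - A9 - G4 - HQ: 15+20+8+21+9+23 = 96
… (46 more)
HQ - S3 - A9 - G4 - A5 - K7 - HQ: 15+12+9+12+8+21 = 77  ← best
The minimum is 77.
One optimal route: HQ → S3 → A9 → G4 → A5 → K7 → HQ (or its reverse).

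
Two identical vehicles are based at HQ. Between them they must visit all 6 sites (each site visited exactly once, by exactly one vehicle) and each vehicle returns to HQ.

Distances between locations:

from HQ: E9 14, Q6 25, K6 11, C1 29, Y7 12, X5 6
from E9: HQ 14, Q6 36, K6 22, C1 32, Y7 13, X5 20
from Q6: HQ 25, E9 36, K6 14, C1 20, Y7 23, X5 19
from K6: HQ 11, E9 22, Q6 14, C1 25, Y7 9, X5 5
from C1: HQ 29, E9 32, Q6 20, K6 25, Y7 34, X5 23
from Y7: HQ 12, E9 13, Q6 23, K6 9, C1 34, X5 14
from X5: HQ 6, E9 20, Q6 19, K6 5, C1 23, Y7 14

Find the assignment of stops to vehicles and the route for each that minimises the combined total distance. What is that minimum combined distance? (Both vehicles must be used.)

Minimum combined distance: 111.

Try each way of splitting the stops between the two vehicles (each non-empty) and, for each split, find the best tour for each vehicle:
  {E9} + {Q6, K6, C1, Y7, X5}: 28 + 84 = 112
  {Q6} + {E9, K6, C1, Y7, X5}: 50 + 90 = 140
  {E9, Q6} + {K6, C1, Y7, X5}: 75 + 75 = 150
  {K6} + {E9, Q6, C1, Y7, X5}: 22 + 99 = 121
  {E9, K6} + {Q6, C1, Y7, X5}: 47 + 84 = 131
  {Q6, K6} + {E9, C1, Y7, X5}: 50 + 86 = 136
  … (31 splits in total)
  {E9, Q6, K6, C1, Y7} + {X5}: 99 + 12 = 111  ← best
Best: vehicle 1 HQ → E9 → Y7 → K6 → Q6 → C1 → HQ = 99; vehicle 2 HQ → X5 → HQ = 12; combined 111.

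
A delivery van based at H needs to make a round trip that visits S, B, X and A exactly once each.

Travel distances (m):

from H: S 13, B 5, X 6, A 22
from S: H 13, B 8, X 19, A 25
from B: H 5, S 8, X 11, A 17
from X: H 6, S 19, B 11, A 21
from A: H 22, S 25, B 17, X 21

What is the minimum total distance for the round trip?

Minimum total distance: 65 m.

There are 12 distinct closed tours to check (reversals are equivalent).
H → S → B → X → A → H: 13+8+11+21+22 = 75
H → S → B → A → X → H: 13+8+17+21+6 = 65
H → S → X → B → A → H: 13+19+11+17+22 = 82
H → S → X → A → B → H: 13+19+21+17+5 = 75
H → S → A → B → X → H: 13+25+17+11+6 = 72
H → S → A → X → B → H: 13+25+21+11+5 = 75
H → B → S → X → A → H: 5+8+19+21+22 = 75
H → B → S → A → X → H: 5+8+25+21+6 = 65
H → B → X → S → A → H: 5+11+19+25+22 = 82
H → B → A → S → X → H: 5+17+25+19+6 = 72
H → X → S → B → A → H: 6+19+8+17+22 = 72
H → X → B → S → A → H: 6+11+8+25+22 = 72
The minimum is 65.
One optimal route: H → S → B → A → X → H (or its reverse).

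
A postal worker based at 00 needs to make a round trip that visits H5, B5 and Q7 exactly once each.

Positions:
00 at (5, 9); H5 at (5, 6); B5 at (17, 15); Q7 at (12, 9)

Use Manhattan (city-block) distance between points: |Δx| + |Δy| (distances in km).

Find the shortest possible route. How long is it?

There are 3 distinct closed tours to check (reversals are equivalent).
00→H5→B5→Q7→00: 3+21+11+7 = 42
00→H5→Q7→B5→00: 3+10+11+18 = 42
00→B5→H5→Q7→00: 18+21+10+7 = 56
The minimum is 42.
One optimal route: 00 → H5 → B5 → Q7 → 00 (or its reverse).

42 km — the shortest possible round trip.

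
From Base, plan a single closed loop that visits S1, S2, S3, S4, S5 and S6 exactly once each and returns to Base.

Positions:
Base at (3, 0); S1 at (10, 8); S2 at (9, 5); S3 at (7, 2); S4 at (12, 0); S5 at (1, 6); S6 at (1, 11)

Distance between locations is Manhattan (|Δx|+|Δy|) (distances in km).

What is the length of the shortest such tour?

Shortest round trip = 50 km.

With 6 stops there are 6!/2 = 360 distinct round trips (a route and its reverse cost the same).
Base - S1 - S2 - S3 - S4 - S5 - S6 - Base: 15+4+5+7+17+5+13 = 66
Base - S1 - S2 - S3 - S4 - S6 - S5 - Base: 15+4+5+7+22+5+8 = 66
Base - S1 - S2 - S3 - S5 - S4 - S6 - Base: 15+4+5+10+17+22+13 = 86
Base - S1 - S2 - S3 - S5 - S6 - S4 - Base: 15+4+5+10+5+22+9 = 70
Base - S1 - S2 - S3 - S6 - S4 - S5 - Base: 15+4+5+15+22+17+8 = 86
Base - S1 - S2 - S3 - S6 - S5 - S4 - Base: 15+4+5+15+5+17+9 = 70
Base - S1 - S2 - S4 - S3 - S5 - S6 - Base: 15+4+8+7+10+5+13 = 62
Base - S1 - S2 - S4 - S3 - S6 - S5 - Base: 15+4+8+7+15+5+8 = 62
… (352 more)
Base - S3 - S4 - S2 - S1 - S6 - S5 - Base: 6+7+8+4+12+5+8 = 50  ← best
The minimum is 50.
One optimal route: Base → S3 → S4 → S2 → S1 → S6 → S5 → Base (or its reverse).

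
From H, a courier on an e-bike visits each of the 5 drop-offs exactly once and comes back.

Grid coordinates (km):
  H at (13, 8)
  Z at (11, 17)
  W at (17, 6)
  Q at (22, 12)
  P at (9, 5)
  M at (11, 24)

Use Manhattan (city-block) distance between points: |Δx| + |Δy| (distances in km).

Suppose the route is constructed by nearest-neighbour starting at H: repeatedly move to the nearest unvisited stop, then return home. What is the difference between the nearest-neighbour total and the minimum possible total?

H: W=6, P=7, Z=11, Q=13, M=18 ⇒ W
W: P=9, Q=11, Z=17, M=24 ⇒ P
P: Z=14, Q=20, M=21 ⇒ Z
Z: M=7, Q=16 ⇒ M
M: Q=23 ⇒ Q
NN route H → W → P → Z → M → Q → H costs 72.
Optimal: H → Z → M → Q → W → P → H costs 68 (by enumerating all 60 distinct tours).
Excess = 72 − 68 = 4.

4 km longer than the optimal tour.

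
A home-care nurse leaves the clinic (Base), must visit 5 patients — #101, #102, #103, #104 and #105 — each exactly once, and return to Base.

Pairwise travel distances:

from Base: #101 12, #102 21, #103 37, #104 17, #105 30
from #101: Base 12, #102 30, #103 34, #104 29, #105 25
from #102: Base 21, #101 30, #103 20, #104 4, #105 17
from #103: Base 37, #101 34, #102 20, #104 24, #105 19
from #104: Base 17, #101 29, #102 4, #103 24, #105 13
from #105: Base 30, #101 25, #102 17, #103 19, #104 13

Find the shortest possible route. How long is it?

97 — the shortest possible round trip.

There are 60 distinct closed tours to check (reversals are equivalent).
Base → #101 → #102 → #103 → #104 → #105 → Base: 12+30+20+24+13+30 = 129
Base → #101 → #102 → #103 → #105 → #104 → Base: 12+30+20+19+13+17 = 111
Base → #101 → #102 → #104 → #103 → #105 → Base: 12+30+4+24+19+30 = 119
Base → #101 → #102 → #104 → #105 → #103 → Base: 12+30+4+13+19+37 = 115
Base → #101 → #102 → #105 → #103 → #104 → Base: 12+30+17+19+24+17 = 119
Base → #101 → #102 → #105 → #104 → #103 → Base: 12+30+17+13+24+37 = 133
Base → #101 → #103 → #102 → #104 → #105 → Base: 12+34+20+4+13+30 = 113
Base → #101 → #103 → #102 → #105 → #104 → Base: 12+34+20+17+13+17 = 113
Base → #101 → #103 → #104 → #102 → #105 → Base: 12+34+24+4+17+30 = 121
Base → #101 → #103 → #104 → #105 → #102 → Base: 12+34+24+13+17+21 = 121
Base → #101 → #103 → #105 → #102 → #104 → Base: 12+34+19+17+4+17 = 103
Base → #101 → #103 → #105 → #104 → #102 → Base: 12+34+19+13+4+21 = 103
Base → #101 → #104 → #102 → #103 → #105 → Base: 12+29+4+20+19+30 = 114
Base → #101 → #104 → #102 → #105 → #103 → Base: 12+29+4+17+19+37 = 118
… (46 more)
Base → #101 → #105 → #103 → #102 → #104 → Base: 12+25+19+20+4+17 = 97  ← best
The minimum is 97.
One optimal route: Base → #101 → #105 → #103 → #102 → #104 → Base (or its reverse).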